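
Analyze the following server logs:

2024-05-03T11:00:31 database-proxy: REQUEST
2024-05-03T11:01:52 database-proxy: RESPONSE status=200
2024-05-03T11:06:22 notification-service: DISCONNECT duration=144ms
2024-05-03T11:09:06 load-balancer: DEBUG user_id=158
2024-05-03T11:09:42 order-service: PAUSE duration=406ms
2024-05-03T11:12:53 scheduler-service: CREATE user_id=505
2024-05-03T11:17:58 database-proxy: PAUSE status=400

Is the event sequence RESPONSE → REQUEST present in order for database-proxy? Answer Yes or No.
No

To verify sequence order:

1. Find all events in sequence RESPONSE → REQUEST for database-proxy
2. Extract their timestamps
3. Check if timestamps are in ascending order
4. Result: No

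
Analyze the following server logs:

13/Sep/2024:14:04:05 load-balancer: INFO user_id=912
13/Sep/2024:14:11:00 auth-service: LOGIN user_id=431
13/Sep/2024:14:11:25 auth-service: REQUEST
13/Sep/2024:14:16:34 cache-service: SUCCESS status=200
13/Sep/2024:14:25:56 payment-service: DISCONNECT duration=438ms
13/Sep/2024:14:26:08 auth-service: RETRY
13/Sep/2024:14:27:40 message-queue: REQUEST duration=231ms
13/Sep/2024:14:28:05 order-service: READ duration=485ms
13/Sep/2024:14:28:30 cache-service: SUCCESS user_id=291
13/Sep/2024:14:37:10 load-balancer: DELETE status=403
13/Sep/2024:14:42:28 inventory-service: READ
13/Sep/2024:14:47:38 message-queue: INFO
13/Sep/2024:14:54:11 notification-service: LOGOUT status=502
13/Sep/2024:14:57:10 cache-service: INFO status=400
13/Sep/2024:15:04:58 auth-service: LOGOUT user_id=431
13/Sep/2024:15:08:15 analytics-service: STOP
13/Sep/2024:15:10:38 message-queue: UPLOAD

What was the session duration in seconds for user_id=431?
3238

To calculate session duration:

1. Find LOGIN event for user_id=431: 13/Sep/2024:14:11:00
2. Find LOGOUT event for user_id=431: 13/Sep/2024:15:04:58
3. Session duration: 13/Sep/2024:15:04:58 - 13/Sep/2024:14:11:00 = 3238 seconds (53 minutes)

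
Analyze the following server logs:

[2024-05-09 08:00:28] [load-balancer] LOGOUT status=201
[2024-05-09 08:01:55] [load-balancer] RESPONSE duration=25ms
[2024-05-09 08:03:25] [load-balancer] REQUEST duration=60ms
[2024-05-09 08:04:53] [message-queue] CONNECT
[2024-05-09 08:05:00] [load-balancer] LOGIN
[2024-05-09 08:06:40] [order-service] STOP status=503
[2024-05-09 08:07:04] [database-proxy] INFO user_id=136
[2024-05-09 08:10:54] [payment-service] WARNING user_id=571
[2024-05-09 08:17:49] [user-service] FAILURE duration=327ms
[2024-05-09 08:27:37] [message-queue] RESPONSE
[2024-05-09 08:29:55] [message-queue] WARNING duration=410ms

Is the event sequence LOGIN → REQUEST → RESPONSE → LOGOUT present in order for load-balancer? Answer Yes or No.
No

To verify sequence order:

1. Find all events in sequence LOGIN → REQUEST → RESPONSE → LOGOUT for load-balancer
2. Extract their timestamps
3. Check if timestamps are in ascending order
4. Result: No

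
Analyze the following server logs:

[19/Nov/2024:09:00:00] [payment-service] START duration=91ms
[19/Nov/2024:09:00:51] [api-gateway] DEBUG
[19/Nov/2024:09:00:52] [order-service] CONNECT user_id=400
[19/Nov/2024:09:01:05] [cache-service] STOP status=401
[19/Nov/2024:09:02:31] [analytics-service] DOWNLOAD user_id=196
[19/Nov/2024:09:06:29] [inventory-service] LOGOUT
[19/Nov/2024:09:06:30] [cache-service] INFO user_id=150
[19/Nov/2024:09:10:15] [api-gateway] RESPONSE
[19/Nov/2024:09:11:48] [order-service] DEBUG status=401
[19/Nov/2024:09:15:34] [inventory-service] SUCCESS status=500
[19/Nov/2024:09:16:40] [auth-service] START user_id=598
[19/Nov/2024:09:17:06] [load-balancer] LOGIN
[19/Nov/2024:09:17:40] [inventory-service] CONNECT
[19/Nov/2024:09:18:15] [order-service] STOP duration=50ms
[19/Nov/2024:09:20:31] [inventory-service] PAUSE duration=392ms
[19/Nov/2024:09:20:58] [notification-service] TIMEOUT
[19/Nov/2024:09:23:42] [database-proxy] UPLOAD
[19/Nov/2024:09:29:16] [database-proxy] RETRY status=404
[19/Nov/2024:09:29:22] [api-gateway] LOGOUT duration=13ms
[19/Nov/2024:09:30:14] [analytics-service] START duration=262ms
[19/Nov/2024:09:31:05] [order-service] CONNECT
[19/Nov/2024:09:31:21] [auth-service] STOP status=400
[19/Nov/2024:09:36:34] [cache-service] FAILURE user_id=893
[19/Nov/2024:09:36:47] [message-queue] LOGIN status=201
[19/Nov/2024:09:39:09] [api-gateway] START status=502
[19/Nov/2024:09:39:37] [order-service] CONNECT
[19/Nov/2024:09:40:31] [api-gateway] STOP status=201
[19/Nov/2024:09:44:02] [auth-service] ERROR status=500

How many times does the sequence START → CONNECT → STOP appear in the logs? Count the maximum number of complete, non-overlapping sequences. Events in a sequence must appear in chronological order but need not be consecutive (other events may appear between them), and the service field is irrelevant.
4

To count sequences:

1. Look for pattern: START → CONNECT → STOP
2. Greedily scan the log in chronological order, matching each sequence element in turn (ignoring service)
3. Each time the full pattern completes, increment the count and restart matching from the next event
4. Complete non-overlapping sequences found: 4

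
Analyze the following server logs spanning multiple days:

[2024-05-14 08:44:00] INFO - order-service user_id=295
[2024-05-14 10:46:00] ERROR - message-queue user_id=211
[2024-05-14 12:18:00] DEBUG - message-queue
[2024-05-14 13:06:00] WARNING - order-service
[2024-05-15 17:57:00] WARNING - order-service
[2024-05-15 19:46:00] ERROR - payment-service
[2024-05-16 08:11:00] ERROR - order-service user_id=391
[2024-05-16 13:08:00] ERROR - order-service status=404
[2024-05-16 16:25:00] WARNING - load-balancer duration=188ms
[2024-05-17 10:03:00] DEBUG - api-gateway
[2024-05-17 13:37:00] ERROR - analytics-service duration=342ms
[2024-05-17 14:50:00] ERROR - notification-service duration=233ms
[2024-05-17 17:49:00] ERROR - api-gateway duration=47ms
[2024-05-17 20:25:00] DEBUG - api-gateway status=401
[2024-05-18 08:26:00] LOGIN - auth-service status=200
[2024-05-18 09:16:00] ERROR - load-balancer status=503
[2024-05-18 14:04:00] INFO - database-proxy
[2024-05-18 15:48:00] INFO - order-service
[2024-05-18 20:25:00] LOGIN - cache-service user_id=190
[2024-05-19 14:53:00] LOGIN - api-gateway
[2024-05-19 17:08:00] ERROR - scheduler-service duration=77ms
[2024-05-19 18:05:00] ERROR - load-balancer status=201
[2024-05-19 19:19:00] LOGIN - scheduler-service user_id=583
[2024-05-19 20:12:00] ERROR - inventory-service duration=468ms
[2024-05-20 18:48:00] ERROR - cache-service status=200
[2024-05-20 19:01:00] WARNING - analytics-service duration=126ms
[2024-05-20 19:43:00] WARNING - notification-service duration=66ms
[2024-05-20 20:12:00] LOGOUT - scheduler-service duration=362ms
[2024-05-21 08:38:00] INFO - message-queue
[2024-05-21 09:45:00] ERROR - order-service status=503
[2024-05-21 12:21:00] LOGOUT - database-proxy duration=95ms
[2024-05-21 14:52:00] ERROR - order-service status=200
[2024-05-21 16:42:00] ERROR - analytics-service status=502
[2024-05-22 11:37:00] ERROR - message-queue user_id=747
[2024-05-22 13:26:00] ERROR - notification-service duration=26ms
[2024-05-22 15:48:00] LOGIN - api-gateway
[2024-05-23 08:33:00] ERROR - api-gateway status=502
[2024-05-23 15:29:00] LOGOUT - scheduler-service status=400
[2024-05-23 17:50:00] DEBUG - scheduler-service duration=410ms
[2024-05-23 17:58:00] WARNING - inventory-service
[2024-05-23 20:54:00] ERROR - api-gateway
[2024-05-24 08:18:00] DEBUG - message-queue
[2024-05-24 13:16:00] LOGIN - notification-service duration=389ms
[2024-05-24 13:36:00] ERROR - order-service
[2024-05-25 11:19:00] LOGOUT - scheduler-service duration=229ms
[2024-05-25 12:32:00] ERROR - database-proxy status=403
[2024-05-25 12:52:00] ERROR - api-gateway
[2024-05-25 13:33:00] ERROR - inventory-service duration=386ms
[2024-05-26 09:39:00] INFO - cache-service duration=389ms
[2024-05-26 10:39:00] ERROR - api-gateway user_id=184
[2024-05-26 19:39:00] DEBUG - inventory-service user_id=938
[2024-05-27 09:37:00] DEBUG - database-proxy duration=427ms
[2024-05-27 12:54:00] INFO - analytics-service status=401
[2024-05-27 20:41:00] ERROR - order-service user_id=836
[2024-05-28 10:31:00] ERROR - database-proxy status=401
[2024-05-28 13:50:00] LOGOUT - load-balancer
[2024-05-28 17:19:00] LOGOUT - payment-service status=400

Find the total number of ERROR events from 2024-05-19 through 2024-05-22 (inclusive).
9

To filter by date range:

1. Date range: 2024-05-19 through 2024-05-22, both dates inclusive
2. Filter for ERROR events whose date falls in this range
3. Count matching events: 9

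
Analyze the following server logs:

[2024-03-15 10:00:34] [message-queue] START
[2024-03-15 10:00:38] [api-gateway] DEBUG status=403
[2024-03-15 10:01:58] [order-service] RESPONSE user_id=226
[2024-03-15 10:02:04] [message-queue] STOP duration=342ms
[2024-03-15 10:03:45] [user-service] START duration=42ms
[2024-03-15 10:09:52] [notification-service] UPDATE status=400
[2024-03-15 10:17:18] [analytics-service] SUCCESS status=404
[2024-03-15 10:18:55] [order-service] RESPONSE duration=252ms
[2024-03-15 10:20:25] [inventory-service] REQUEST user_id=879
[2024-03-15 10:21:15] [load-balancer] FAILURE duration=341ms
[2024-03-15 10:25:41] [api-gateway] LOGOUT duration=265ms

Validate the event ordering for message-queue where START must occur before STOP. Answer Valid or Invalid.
Valid

To validate ordering:

1. Required order: START → STOP
2. Rule: START must occur before STOP
3. Check actual order of events for message-queue
4. Result: Valid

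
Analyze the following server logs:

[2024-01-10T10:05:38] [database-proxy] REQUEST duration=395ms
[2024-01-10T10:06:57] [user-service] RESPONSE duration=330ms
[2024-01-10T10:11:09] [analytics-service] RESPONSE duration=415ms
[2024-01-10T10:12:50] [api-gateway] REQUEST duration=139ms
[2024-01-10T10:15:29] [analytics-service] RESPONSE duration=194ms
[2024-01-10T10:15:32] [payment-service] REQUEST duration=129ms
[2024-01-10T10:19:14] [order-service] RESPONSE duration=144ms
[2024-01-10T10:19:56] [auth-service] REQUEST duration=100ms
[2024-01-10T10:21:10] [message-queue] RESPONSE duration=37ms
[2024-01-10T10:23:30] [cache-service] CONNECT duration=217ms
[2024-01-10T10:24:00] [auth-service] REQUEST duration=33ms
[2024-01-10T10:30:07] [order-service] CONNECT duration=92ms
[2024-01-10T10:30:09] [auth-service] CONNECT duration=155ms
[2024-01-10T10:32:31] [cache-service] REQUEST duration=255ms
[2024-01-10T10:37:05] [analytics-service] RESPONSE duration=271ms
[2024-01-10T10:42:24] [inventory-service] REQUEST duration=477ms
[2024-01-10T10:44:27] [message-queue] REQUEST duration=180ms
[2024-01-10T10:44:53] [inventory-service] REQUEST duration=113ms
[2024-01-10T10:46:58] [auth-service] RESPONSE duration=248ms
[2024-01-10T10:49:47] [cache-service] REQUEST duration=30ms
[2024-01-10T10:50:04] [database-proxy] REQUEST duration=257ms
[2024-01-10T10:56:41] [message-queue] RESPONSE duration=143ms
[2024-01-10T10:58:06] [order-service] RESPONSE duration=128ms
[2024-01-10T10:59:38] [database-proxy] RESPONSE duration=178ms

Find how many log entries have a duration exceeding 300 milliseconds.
4

To count timeouts:

1. Threshold: 300ms
2. Extract duration from each log entry
3. Count entries where duration > 300
4. Timeout count: 4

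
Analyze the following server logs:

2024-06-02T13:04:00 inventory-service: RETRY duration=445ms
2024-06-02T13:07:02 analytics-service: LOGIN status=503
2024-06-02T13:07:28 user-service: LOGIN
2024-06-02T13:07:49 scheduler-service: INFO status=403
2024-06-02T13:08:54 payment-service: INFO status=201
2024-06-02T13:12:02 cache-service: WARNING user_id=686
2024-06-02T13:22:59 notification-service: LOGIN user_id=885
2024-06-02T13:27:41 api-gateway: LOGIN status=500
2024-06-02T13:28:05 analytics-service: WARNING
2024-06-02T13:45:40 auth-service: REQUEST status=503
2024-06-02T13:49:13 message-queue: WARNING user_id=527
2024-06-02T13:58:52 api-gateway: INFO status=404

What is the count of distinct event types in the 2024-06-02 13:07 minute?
2

To count unique event types:

1. Filter events in the minute starting at 2024-06-02 13:07
2. Extract event types from matching entries
3. Count unique types: 2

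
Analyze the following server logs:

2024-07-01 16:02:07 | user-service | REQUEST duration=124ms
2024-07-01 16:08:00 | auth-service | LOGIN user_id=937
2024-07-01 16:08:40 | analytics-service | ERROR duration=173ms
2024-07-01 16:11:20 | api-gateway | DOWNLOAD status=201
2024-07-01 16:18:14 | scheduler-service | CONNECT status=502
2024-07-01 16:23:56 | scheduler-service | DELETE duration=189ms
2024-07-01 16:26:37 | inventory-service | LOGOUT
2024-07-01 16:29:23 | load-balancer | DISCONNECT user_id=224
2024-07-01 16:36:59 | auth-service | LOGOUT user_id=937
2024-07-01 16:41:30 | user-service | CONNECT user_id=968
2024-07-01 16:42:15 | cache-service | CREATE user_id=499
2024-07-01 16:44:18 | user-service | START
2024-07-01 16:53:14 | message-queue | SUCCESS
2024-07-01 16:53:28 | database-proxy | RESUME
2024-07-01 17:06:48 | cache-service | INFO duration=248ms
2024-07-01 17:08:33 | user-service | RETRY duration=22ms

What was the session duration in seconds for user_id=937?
1739

To calculate session duration:

1. Find LOGIN event for user_id=937: 2024-07-01 16:08:00
2. Find LOGOUT event for user_id=937: 2024-07-01 16:36:59
3. Session duration: 2024-07-01 16:36:59 - 2024-07-01 16:08:00 = 1739 seconds (28 minutes)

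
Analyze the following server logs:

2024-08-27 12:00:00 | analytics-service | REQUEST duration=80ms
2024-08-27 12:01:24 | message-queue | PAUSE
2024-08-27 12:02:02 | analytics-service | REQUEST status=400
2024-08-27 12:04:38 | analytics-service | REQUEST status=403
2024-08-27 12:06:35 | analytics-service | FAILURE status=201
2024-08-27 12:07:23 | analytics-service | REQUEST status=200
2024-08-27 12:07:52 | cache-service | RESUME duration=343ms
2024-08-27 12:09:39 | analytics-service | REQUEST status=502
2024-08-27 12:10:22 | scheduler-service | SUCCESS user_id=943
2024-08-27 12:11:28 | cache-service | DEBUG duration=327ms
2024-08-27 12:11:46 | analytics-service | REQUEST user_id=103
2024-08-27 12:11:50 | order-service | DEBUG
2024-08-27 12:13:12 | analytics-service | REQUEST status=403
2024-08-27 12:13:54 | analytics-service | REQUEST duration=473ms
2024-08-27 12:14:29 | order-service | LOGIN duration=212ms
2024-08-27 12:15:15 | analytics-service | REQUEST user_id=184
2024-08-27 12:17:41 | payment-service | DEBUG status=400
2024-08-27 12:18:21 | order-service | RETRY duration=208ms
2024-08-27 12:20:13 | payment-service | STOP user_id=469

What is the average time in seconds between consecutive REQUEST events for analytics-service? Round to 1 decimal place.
114.4

To calculate average interval:

1. Find all REQUEST events for analytics-service in order
2. Calculate time gaps between consecutive events
3. Compute mean of gaps: 915 / 8 = 114.4 seconds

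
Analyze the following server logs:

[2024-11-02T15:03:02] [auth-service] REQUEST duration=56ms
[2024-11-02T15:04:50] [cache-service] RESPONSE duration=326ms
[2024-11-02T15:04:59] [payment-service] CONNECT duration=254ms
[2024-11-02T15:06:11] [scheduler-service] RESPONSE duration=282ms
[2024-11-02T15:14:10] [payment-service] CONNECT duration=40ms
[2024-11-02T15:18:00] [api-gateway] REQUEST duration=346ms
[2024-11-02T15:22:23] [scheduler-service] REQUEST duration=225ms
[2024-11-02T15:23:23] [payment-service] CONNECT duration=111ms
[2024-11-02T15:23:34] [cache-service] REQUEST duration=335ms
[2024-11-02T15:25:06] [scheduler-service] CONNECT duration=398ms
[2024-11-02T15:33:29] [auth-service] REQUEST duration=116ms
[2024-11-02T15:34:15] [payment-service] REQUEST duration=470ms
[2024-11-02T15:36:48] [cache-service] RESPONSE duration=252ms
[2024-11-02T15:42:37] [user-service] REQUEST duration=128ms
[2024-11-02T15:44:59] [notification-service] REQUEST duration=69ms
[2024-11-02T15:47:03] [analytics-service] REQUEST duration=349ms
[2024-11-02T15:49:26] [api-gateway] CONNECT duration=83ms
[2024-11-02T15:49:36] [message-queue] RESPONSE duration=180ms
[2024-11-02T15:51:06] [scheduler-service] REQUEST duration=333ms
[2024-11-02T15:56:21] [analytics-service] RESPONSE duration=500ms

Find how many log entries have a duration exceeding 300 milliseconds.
8

To count timeouts:

1. Threshold: 300ms
2. Extract duration from each log entry
3. Count entries where duration > 300
4. Timeout count: 8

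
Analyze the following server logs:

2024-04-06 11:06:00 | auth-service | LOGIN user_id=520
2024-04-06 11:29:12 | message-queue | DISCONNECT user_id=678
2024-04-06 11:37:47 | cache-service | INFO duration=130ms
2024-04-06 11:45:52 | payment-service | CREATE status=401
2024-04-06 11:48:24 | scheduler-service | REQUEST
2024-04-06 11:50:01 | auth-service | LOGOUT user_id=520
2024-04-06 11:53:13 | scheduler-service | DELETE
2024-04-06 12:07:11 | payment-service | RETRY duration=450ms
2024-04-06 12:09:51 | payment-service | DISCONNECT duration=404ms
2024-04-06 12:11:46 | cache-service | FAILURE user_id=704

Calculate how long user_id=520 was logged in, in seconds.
2641

To calculate session duration:

1. Find LOGIN event for user_id=520: 2024-04-06 11:06:00
2. Find LOGOUT event for user_id=520: 2024-04-06 11:50:01
3. Session duration: 2024-04-06 11:50:01 - 2024-04-06 11:06:00 = 2641 seconds (44 minutes)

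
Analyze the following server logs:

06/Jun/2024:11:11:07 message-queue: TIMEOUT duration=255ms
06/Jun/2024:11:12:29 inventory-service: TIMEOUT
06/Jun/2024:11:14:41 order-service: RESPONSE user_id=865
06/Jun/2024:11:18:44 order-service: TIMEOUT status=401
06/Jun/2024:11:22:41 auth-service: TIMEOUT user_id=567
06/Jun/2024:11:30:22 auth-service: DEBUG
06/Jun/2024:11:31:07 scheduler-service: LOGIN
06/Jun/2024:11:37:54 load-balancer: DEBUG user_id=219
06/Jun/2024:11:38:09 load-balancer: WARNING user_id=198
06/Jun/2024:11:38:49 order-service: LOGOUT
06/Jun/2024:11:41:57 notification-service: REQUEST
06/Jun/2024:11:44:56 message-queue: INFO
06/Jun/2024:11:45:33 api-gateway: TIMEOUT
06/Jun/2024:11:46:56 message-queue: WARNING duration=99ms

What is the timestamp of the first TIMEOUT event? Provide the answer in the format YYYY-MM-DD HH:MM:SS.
2024-06-06 11:11:07

To find the first event:

1. Filter for all TIMEOUT events
2. Sort by timestamp
3. Select the first one
4. Timestamp: 2024-06-06 11:11:07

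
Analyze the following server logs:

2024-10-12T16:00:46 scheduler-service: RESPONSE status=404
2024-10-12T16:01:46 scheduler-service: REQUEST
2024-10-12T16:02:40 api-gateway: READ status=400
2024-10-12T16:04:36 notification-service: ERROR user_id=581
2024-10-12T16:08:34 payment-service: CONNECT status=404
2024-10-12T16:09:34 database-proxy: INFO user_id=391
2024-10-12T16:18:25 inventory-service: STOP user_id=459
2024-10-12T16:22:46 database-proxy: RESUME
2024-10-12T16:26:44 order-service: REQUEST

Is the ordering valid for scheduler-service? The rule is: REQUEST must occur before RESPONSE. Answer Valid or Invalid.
Invalid

To validate ordering:

1. Required order: REQUEST → RESPONSE
2. Rule: REQUEST must occur before RESPONSE
3. Check actual order of events for scheduler-service
4. Result: Invalid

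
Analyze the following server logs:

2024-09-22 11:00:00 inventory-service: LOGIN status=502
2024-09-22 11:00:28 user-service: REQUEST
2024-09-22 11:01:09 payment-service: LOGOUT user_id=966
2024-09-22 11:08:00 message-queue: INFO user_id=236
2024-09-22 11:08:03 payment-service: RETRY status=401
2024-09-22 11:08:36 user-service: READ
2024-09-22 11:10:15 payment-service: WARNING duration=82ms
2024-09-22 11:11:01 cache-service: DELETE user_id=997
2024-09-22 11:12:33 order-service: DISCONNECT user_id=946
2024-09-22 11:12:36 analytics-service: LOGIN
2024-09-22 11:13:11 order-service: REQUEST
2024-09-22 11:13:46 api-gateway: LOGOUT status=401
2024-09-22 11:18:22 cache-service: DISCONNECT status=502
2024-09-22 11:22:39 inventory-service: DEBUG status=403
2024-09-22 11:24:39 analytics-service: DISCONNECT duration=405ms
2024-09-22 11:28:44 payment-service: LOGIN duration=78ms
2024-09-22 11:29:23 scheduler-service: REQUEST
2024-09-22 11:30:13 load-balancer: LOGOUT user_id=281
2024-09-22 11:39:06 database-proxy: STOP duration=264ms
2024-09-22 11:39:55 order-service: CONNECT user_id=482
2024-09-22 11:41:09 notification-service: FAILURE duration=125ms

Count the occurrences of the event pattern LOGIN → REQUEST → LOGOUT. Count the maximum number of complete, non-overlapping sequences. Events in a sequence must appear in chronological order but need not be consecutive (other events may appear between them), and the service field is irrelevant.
3

To count sequences:

1. Look for pattern: LOGIN → REQUEST → LOGOUT
2. Greedily scan the log in chronological order, matching each sequence element in turn (ignoring service)
3. Each time the full pattern completes, increment the count and restart matching from the next event
4. Complete non-overlapping sequences found: 3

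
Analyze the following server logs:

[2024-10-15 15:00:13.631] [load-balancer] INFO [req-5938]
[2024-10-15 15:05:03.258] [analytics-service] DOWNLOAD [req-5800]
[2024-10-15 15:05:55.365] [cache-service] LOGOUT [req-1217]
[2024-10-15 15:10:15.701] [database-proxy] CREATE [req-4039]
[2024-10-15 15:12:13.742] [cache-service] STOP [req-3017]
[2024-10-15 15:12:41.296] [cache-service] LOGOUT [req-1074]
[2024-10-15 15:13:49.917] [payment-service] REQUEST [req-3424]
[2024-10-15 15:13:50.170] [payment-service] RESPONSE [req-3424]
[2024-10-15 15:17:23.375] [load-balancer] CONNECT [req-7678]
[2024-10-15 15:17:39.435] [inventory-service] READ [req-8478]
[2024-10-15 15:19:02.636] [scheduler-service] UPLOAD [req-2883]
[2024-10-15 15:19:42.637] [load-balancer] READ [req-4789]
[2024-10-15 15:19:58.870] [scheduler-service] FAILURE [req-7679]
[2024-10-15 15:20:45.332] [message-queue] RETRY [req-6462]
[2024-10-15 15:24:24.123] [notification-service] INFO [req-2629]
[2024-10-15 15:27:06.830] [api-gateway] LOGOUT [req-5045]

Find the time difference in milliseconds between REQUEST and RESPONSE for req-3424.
253

To calculate latency:

1. Find REQUEST with id req-3424: 2024-10-15 15:13:49.917
2. Find RESPONSE with id req-3424: 2024-10-15 15:13:50.170
3. Latency: 2024-10-15 15:13:50.170 - 2024-10-15 15:13:49.917 = 253ms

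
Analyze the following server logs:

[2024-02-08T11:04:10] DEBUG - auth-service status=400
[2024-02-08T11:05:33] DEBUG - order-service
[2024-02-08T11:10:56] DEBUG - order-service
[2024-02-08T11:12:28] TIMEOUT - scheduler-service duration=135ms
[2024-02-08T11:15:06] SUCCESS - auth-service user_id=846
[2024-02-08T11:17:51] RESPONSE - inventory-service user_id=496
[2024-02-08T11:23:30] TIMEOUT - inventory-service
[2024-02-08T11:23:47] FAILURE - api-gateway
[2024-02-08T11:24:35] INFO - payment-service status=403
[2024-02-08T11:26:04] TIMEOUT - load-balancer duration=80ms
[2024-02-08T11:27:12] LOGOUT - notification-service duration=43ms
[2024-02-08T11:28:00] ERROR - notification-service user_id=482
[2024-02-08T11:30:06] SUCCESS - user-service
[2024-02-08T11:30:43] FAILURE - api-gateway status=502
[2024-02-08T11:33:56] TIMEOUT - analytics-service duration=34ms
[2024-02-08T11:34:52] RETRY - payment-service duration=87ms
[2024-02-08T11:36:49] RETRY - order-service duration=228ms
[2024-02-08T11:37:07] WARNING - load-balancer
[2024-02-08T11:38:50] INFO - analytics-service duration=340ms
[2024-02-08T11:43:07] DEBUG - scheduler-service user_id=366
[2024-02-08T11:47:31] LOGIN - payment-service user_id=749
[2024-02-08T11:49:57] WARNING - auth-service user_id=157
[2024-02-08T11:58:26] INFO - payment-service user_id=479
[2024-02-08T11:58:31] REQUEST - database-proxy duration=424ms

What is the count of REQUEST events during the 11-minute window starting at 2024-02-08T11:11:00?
0

To count events in the time window:

1. Window boundaries: 2024-02-08T11:11:00 to 2024-02-08T11:22:00
2. Filter for REQUEST events within this window
3. Count matching events: 0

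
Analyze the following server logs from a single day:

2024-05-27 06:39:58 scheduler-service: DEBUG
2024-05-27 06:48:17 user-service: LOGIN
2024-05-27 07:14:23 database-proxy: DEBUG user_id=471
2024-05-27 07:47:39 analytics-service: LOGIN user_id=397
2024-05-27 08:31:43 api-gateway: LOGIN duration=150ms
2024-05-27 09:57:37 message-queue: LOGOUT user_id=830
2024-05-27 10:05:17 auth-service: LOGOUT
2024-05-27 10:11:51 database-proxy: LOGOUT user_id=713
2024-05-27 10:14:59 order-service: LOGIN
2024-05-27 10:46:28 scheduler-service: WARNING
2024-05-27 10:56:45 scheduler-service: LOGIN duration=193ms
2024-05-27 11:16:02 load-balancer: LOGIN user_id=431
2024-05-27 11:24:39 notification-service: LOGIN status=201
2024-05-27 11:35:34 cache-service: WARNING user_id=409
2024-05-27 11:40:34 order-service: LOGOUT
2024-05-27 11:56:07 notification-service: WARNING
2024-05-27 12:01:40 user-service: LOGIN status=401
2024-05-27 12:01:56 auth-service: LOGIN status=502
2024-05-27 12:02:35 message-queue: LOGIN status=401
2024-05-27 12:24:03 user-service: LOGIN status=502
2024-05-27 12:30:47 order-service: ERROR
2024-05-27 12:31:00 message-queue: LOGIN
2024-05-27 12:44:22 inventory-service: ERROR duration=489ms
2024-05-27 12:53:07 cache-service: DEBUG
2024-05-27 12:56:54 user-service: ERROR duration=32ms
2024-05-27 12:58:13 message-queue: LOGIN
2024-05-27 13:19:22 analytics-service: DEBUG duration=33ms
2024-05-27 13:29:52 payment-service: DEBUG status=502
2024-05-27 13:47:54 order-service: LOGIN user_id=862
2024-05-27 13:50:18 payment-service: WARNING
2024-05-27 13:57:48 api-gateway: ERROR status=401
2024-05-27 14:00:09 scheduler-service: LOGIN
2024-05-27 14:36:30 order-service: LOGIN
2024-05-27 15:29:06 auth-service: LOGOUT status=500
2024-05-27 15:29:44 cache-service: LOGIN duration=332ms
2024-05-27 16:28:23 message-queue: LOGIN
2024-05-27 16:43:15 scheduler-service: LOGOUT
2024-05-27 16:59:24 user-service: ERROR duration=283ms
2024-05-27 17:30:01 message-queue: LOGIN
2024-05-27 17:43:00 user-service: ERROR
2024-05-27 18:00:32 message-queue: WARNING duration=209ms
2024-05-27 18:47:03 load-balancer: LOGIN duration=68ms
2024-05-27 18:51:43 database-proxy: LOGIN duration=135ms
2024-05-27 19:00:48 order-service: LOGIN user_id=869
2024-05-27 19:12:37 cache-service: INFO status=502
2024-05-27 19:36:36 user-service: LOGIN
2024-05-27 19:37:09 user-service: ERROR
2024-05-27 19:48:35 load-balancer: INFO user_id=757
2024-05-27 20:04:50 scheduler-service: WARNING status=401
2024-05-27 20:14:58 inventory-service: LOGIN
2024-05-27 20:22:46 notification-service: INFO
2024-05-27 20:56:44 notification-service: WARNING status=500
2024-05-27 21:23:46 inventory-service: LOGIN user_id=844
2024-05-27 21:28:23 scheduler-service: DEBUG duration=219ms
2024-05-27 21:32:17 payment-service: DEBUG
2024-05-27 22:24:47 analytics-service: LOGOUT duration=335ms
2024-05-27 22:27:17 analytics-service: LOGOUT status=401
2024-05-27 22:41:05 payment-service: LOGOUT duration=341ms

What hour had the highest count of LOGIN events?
12

To find the peak hour:

1. Group all LOGIN events by hour
2. Count events in each hour
3. Find hour with maximum count
4. Peak hour: 12 (with 6 events)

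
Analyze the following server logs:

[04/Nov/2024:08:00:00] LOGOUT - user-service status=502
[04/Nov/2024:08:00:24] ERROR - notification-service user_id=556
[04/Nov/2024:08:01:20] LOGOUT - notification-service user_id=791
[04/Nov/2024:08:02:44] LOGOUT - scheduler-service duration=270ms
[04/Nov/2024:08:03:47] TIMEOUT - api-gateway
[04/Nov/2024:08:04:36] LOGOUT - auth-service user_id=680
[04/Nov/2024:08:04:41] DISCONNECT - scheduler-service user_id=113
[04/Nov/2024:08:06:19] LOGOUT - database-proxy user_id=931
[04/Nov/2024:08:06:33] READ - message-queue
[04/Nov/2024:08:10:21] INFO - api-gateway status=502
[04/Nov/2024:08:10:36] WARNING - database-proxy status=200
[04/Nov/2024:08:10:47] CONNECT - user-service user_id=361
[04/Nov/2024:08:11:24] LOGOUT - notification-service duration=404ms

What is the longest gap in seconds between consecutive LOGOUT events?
305

To find the longest gap:

1. Extract all LOGOUT events in chronological order
2. Calculate time differences between consecutive events
3. Find the maximum difference
4. Longest gap: 305 seconds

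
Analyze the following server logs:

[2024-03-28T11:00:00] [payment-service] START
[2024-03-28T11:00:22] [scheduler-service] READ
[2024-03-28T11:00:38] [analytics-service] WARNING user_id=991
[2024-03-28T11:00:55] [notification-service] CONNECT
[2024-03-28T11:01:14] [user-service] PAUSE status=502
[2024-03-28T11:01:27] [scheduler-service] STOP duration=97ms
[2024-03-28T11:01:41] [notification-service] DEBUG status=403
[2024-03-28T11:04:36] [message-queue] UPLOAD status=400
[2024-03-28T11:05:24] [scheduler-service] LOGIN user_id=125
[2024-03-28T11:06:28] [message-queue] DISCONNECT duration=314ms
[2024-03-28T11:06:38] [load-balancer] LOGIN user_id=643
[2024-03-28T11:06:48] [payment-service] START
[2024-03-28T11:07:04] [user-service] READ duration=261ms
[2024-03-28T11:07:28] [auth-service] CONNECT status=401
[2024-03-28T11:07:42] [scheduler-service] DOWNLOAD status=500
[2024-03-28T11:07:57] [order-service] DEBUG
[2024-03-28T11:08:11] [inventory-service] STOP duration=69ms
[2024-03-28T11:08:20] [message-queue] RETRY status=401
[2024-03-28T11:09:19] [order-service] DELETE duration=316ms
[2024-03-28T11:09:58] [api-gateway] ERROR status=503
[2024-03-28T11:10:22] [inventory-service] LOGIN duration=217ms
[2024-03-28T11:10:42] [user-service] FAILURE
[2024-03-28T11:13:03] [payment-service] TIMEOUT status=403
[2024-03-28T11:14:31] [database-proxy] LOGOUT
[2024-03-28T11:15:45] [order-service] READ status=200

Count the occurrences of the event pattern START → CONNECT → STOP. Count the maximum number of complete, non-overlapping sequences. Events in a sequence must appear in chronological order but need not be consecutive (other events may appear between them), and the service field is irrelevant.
2

To count sequences:

1. Look for pattern: START → CONNECT → STOP
2. Greedily scan the log in chronological order, matching each sequence element in turn (ignoring service)
3. Each time the full pattern completes, increment the count and restart matching from the next event
4. Complete non-overlapping sequences found: 2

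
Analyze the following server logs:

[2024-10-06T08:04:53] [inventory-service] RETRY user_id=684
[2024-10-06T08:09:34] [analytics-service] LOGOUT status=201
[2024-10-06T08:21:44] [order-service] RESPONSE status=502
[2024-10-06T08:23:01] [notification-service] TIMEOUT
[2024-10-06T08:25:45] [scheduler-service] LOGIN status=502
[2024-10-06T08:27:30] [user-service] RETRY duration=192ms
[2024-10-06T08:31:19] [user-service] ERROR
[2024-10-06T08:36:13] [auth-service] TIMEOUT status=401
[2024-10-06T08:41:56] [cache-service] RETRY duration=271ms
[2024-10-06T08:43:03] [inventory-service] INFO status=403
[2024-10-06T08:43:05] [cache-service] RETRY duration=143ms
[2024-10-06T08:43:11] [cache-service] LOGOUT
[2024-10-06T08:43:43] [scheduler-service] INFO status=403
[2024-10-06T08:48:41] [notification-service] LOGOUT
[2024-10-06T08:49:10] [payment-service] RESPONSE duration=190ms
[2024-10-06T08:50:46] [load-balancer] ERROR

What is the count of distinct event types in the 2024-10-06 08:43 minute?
3

To count unique event types:

1. Filter events in the minute starting at 2024-10-06 08:43
2. Extract event types from matching entries
3. Count unique types: 3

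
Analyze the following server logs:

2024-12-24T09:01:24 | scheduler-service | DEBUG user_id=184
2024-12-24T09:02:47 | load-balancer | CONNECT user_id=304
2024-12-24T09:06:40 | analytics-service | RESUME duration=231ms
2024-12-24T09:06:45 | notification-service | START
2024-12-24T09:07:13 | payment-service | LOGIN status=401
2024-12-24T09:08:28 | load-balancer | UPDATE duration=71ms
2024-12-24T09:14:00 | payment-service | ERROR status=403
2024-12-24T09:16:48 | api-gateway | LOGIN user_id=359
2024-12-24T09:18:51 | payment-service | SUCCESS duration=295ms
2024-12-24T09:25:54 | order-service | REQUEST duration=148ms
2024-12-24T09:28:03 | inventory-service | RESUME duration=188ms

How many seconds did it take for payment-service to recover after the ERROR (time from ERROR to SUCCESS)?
291

To calculate recovery time:

1. Find ERROR event for payment-service: 2024-12-24T09:14:00
2. Find next SUCCESS event for payment-service: 2024-12-24T09:18:51
3. Recovery time: 2024-12-24T09:18:51 - 2024-12-24T09:14:00 = 291 seconds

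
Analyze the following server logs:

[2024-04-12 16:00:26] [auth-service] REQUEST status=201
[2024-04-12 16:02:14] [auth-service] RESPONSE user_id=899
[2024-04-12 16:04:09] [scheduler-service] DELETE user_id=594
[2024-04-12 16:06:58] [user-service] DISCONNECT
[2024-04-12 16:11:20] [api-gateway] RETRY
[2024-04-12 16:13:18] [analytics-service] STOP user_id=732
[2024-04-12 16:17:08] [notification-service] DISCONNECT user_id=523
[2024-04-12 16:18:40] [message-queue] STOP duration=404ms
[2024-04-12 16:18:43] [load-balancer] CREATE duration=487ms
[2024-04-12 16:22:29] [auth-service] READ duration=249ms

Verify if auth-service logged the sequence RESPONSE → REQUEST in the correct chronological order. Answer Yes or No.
No

To verify sequence order:

1. Find all events in sequence RESPONSE → REQUEST for auth-service
2. Extract their timestamps
3. Check if timestamps are in ascending order
4. Result: No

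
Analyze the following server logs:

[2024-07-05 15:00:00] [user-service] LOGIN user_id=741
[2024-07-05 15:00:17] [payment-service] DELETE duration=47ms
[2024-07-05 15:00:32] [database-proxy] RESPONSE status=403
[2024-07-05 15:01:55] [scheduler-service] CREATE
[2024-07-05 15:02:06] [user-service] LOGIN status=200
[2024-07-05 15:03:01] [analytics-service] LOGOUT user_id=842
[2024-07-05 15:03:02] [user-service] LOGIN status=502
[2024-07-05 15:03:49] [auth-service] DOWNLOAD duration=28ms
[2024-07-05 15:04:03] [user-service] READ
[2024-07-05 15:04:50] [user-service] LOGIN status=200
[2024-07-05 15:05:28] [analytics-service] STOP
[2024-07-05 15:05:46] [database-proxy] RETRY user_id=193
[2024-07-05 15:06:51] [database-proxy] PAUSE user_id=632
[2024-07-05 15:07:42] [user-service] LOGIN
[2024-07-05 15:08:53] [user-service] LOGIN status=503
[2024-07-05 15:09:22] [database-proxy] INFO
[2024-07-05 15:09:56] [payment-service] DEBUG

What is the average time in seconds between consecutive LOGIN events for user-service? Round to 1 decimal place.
106.6

To calculate average interval:

1. Find all LOGIN events for user-service in order
2. Calculate time gaps between consecutive events
3. Compute mean of gaps: 533 / 5 = 106.6 seconds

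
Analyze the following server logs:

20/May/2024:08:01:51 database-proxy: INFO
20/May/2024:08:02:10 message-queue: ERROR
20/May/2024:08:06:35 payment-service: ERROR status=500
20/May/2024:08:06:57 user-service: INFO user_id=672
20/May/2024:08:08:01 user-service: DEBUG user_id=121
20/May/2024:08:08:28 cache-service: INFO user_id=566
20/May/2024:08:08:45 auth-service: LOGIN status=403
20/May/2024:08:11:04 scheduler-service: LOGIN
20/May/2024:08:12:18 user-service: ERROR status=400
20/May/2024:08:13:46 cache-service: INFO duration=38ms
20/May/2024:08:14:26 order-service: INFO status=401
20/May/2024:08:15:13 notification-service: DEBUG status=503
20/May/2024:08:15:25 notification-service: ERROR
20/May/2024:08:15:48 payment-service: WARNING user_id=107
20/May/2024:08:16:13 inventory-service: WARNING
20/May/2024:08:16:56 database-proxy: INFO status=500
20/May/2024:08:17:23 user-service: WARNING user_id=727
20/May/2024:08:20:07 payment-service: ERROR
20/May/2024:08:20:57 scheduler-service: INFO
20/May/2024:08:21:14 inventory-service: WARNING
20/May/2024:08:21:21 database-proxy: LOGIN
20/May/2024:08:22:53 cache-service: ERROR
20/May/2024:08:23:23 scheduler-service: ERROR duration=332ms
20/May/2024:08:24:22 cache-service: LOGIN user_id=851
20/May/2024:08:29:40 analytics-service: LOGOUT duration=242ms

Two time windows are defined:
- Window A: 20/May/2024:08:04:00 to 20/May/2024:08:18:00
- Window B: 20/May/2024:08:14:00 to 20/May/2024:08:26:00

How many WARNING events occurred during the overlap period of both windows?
3

To find overlap events:

1. Window A: 20/May/2024:08:04:00 to 20/May/2024:08:18:00
2. Window B: 20/May/2024:08:14:00 to 20/May/2024:08:26:00
3. Overlap period: 20/May/2024:08:14:00 to 20/May/2024:08:18:00
4. Count WARNING events in overlap: 3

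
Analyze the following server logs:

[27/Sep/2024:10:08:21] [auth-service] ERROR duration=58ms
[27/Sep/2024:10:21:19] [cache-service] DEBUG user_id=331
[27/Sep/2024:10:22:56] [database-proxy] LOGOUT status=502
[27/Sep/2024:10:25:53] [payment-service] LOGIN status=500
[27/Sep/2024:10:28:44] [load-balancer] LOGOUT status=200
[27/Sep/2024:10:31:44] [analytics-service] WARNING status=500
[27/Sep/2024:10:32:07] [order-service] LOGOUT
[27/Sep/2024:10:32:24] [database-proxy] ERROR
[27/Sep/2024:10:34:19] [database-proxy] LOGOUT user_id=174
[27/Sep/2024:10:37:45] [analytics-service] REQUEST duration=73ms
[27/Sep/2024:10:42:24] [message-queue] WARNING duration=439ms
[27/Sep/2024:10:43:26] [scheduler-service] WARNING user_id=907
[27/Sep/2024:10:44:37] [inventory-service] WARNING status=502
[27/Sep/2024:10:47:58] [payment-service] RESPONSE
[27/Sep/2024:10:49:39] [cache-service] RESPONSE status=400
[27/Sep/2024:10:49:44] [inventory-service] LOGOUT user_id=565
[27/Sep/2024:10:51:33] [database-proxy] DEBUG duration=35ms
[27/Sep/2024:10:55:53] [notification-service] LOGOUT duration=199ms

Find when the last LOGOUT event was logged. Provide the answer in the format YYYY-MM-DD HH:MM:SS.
2024-09-27 10:55:53

To find the last event:

1. Filter for all LOGOUT events
2. Sort by timestamp
3. Select the last one
4. Timestamp: 2024-09-27 10:55:53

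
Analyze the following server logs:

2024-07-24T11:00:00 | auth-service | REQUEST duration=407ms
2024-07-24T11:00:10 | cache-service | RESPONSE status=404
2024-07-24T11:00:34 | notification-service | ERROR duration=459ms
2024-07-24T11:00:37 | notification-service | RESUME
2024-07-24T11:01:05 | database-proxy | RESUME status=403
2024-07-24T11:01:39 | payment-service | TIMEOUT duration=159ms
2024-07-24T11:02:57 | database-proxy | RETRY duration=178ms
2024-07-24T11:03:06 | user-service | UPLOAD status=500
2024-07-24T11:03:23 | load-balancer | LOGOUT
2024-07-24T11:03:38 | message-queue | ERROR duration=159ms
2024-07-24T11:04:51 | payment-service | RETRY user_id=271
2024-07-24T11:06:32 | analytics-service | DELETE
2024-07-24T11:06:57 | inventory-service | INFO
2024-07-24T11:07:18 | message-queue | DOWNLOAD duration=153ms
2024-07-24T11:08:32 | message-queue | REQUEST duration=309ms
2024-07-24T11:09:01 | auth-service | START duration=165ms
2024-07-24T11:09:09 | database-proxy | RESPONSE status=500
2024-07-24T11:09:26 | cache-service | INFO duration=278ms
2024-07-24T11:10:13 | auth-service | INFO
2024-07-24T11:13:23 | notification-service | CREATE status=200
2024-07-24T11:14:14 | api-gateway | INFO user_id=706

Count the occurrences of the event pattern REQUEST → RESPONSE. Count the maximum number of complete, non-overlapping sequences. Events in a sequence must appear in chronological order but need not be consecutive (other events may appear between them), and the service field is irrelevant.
2

To count sequences:

1. Look for pattern: REQUEST → RESPONSE
2. Greedily scan the log in chronological order, matching each sequence element in turn (ignoring service)
3. Each time the full pattern completes, increment the count and restart matching from the next event
4. Complete non-overlapping sequences found: 2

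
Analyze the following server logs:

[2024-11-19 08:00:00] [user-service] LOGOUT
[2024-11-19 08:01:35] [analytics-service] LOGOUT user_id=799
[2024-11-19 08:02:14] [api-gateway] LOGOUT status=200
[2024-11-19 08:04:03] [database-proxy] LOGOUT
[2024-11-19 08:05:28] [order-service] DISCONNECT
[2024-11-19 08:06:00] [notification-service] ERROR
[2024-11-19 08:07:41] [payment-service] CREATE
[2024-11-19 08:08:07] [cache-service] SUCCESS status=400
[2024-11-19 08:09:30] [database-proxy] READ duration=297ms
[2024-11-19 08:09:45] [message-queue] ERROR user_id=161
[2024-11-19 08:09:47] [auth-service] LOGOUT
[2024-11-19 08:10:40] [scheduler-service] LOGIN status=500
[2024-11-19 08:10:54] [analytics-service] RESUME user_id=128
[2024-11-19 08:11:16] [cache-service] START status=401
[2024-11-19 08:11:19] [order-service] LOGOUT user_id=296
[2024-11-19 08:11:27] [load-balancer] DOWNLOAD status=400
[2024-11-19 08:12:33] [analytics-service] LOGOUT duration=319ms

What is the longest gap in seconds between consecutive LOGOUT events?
344

To find the longest gap:

1. Extract all LOGOUT events in chronological order
2. Calculate time differences between consecutive events
3. Find the maximum difference
4. Longest gap: 344 seconds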